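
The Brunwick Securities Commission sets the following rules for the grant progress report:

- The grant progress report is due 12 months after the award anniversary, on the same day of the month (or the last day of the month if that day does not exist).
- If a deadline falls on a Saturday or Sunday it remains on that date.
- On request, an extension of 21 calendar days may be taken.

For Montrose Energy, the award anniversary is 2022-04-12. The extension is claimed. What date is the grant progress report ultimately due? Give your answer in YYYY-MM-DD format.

2023-05-03

12 months from 2022-04-12 is 2023-04-12.
2023-04-12 is a Wednesday; no weekend or holiday adjustment applies.
Add the 21 calendar-day extension to 2023-04-12: 2023-05-03.
No adjustment is made for weekends or holidays, so 2023-05-03 stands.
Deadline: 2023-05-03.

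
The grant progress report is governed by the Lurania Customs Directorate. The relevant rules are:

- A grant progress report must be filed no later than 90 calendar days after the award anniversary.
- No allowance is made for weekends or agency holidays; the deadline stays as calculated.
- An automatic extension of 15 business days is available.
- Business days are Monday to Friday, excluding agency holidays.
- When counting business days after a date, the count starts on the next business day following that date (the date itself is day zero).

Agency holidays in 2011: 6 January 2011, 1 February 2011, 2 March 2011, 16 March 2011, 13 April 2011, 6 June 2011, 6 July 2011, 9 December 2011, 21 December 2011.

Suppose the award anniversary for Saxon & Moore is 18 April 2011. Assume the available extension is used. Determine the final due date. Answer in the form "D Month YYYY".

Trigger date 18 April 2011 + 90 calendar days = 17 July 2011.
17 July 2011 is a Sunday; no weekend or holiday adjustment applies.
Applying the 15-business-day extension: 15 business days after 17 July 2011 is 5 August 2011.
5 August 2011 falls on a Friday. The rules make no weekend/holiday allowance, so it remains 5 August 2011.
The final due date is 5 August 2011.

5 August 2011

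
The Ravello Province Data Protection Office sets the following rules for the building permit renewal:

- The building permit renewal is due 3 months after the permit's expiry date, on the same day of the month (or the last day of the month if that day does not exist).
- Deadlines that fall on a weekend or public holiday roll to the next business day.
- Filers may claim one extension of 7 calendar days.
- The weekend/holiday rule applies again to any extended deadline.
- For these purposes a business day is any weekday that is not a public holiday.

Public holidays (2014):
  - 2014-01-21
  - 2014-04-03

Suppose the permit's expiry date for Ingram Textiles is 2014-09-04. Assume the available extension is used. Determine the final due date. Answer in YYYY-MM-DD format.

3 months from 2014-09-04 is 2014-12-04.
2014-12-04 falls on a Thursday, which is a business day, so no adjustment is needed.
The 7-calendar-day extension moves the deadline from 2014-12-04 to 2014-12-11.
Since 2014-12-11 is a Thursday and not a holiday, the date is unchanged.
The final due date is 2014-12-11.

2014-12-11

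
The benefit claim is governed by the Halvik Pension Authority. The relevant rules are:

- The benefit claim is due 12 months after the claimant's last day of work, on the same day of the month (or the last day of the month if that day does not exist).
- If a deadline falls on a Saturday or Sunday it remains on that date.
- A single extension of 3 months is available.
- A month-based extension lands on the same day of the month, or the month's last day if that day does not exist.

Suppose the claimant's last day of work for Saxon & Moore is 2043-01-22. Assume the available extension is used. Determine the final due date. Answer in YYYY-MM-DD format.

2044-04-22

12 months after 2043-01-22, on the same day of the month, is 2044-01-22.
No adjustment is made for weekends or holidays, so 2044-01-22 stands.
Add 3 months to 2044-01-22: 2044-04-22.
2044-04-22 is a Friday; no weekend or holiday adjustment applies.
So the filing is due 2044-04-22.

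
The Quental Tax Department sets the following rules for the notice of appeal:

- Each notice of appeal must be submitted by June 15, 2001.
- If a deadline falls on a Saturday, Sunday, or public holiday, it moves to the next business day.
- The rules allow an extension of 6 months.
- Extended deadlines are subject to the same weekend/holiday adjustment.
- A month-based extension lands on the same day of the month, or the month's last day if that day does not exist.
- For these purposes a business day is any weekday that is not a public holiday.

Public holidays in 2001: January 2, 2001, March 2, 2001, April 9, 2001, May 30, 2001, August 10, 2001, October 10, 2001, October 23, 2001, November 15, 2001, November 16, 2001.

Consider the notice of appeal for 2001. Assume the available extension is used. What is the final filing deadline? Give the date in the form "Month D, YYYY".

The statutory due date is June 15, 2001.
June 15, 2001 (Friday) is already a business day.
Add 6 months to June 15, 2001: December 15, 2001.
December 15, 2001 falls on a Saturday. Rolling to the next business day gives December 17, 2001, a Monday.
The final due date is December 17, 2001.

December 17, 2001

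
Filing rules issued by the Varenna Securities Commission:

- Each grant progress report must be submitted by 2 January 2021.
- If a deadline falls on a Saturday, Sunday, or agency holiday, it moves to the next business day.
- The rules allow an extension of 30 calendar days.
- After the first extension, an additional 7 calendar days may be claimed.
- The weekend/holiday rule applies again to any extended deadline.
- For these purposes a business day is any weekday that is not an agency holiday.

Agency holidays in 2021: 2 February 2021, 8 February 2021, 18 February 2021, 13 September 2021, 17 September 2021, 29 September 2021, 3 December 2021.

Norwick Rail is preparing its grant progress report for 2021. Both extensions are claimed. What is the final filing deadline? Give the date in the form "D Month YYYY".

10 February 2021

Start from the fixed due date, 2 January 2021.
2 January 2021 falls on a Saturday. Rolling to the next business day gives 4 January 2021, a Monday.
Add the 30 calendar-day extension to 4 January 2021: 3 February 2021.
Since 3 February 2021 is a Wednesday and not a holiday, the date is unchanged.
With the 7-day extension, 3 February 2021 becomes 10 February 2021.
Since 10 February 2021 is a Wednesday and not a holiday, the date is unchanged.
The final due date is 10 February 2021.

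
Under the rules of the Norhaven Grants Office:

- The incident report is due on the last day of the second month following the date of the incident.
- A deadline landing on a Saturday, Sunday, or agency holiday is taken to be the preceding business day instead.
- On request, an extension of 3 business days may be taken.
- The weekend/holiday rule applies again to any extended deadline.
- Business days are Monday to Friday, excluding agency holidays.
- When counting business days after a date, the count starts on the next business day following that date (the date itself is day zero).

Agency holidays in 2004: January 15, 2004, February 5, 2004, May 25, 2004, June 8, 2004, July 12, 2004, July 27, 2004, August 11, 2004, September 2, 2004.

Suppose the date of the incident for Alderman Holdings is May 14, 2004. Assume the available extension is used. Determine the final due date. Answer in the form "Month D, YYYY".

August 4, 2004

The second month after May 14, 2004 is July 2004, whose last day is July 31, 2004.
July 31, 2004 is a Saturday; the preceding business day is July 30, 2004 (Friday).
Counting 3 further business days from July 30, 2004 reaches August 4, 2004.
August 4, 2004 (Wednesday) is already a business day.
Deadline: August 4, 2004.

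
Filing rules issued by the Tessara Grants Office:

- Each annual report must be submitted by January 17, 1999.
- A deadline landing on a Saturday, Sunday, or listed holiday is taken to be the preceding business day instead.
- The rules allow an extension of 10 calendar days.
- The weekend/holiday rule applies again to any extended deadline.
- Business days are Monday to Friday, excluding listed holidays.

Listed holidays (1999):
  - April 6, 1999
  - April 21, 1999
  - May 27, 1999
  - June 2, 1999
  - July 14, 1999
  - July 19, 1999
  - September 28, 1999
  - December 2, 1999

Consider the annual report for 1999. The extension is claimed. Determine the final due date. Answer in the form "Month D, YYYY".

January 25, 1999

Start from the fixed due date, January 17, 1999.
Because January 17, 1999 is a Sunday, the deadline becomes January 15, 1999 (Friday).
Add the 10 calendar-day extension to January 15, 1999: January 25, 1999.
January 25, 1999 is a Monday and not a listed holiday, so it stands.
So the filing is due January 25, 1999.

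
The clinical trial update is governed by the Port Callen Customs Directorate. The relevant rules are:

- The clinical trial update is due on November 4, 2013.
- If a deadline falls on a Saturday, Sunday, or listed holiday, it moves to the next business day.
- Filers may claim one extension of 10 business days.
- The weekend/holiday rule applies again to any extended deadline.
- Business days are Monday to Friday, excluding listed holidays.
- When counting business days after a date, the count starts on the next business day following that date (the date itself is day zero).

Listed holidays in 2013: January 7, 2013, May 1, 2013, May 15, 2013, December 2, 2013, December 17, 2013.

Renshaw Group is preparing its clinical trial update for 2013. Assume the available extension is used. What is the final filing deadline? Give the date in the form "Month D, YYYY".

November 18, 2013

The stated deadline is November 4, 2013.
November 4, 2013 (Monday) is already a business day.
Applying the 10-business-day extension: 10 business days after November 4, 2013 is November 18, 2013.
Since November 18, 2013 is a Monday and not a holiday, the date is unchanged.
Final deadline: November 18, 2013.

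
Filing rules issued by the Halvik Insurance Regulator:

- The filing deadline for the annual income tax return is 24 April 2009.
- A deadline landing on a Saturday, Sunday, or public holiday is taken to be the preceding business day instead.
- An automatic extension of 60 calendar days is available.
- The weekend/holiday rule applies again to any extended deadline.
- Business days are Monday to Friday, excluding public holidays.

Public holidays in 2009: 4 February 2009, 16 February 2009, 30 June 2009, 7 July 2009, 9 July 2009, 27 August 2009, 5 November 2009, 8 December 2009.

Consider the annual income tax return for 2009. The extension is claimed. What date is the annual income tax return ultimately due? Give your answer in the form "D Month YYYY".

23 June 2009

Start from the fixed due date, 24 April 2009.
24 April 2009 falls on a Friday, which is a business day, so no adjustment is needed.
Applying the 60-calendar-day extension: 24 April 2009 + 60 days = 23 June 2009.
23 June 2009 falls on a Tuesday, which is a business day, so no adjustment is needed.
Final deadline: 23 June 2009.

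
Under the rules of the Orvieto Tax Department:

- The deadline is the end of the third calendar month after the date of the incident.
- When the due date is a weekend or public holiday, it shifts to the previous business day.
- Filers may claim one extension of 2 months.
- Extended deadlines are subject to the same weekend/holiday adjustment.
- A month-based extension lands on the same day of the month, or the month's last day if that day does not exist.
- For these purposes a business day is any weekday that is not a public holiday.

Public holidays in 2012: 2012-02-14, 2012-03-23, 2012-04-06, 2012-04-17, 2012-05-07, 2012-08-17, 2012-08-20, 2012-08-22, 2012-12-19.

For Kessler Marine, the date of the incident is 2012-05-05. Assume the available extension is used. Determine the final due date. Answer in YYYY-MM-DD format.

3 months after 2012-05-05 falls in August 2012; the last day of that month is 2012-08-31.
2012-08-31 falls on a Friday, which is a business day, so no adjustment is needed.
Add 2 months to 2012-08-31: 2012-10-31.
2012-10-31 (Wednesday) is already a business day.
Deadline: 2012-10-31.

2012-10-31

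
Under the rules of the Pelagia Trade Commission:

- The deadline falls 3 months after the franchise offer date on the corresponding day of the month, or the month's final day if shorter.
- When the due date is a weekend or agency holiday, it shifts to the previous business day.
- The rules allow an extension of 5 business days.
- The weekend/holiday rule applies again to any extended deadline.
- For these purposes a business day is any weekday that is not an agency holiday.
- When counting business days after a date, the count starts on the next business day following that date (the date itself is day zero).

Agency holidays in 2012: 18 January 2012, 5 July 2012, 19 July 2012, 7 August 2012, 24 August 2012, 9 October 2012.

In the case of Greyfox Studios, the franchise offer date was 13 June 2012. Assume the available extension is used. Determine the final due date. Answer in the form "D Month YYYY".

20 September 2012

3 months after 13 June 2012, on the same day of the month, is 13 September 2012.
13 September 2012 falls on a Thursday, which is a business day, so no adjustment is needed.
The 5-business-day extension runs from 13 September 2012 to 20 September 2012.
20 September 2012 is a Thursday and not a listed holiday, so it stands.
Final deadline: 20 September 2012.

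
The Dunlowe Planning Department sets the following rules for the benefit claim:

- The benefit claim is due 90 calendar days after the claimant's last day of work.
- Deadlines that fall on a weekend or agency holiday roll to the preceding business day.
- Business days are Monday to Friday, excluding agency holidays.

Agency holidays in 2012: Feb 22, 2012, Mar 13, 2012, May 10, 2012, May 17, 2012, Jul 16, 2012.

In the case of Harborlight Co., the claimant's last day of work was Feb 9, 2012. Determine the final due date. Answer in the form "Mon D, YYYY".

May 9, 2012

From Feb 9, 2012, 90 calendar days later is May 9, 2012.
Since May 9, 2012 is a Wednesday and not a holiday, the date is unchanged.
Deadline: May 9, 2012.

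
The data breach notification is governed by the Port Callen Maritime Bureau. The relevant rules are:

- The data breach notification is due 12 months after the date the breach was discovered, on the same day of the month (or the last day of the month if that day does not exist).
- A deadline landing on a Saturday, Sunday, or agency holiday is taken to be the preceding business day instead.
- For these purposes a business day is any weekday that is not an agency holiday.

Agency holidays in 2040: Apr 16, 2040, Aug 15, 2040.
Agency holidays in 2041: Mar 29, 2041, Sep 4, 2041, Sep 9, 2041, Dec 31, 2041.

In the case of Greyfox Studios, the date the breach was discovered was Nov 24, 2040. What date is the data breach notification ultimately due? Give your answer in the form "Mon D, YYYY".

Nov 22, 2041

12 months after Nov 24, 2040, on the same day of the month, is Nov 24, 2041.
Nov 24, 2041 is a Sunday; the preceding business day is Nov 22, 2041 (Friday).
Deadline: Nov 22, 2041.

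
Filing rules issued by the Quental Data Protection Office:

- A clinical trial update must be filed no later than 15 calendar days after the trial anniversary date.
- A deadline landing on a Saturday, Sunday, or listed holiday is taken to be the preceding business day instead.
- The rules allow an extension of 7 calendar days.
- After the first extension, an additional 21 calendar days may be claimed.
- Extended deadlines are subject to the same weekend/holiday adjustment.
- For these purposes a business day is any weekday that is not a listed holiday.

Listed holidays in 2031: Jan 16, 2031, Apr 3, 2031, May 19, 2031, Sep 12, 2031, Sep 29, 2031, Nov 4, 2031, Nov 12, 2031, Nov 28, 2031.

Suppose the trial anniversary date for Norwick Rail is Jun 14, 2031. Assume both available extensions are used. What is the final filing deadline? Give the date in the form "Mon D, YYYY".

Jul 25, 2031

Trigger date Jun 14, 2031 + 15 calendar days = Jun 29, 2031.
Jun 29, 2031 falls on a Sunday. Rolling to the preceding business day gives Jun 27, 2031, a Friday.
Applying the 7-calendar-day extension: Jun 27, 2031 + 7 days = Jul 4, 2031.
Jul 4, 2031 (Friday) is already a business day.
With the 21-day extension, Jul 4, 2031 becomes Jul 25, 2031.
Jul 25, 2031 falls on a Friday, which is a business day, so no adjustment is needed.
The final due date is Jul 25, 2031.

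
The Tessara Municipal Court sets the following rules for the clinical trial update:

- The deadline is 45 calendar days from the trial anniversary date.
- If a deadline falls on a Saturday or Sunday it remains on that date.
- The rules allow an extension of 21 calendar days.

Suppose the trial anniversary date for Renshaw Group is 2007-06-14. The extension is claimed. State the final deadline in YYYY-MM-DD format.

45 calendar days after 2007-06-14 is 2007-07-29.
2007-07-29 is a Sunday; no weekend or holiday adjustment applies.
With the 21-day extension, 2007-07-29 becomes 2007-08-19.
No adjustment is made for weekends or holidays, so 2007-08-19 stands.
The final due date is 2007-08-19.

2007-08-19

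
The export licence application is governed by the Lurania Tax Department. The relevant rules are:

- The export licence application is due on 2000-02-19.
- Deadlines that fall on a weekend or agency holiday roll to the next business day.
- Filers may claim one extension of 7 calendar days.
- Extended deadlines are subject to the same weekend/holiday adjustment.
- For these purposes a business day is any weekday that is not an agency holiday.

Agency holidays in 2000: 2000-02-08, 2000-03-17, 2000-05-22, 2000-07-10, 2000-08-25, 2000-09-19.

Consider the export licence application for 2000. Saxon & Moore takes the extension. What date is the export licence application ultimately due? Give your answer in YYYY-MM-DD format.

The stated deadline is 2000-02-19.
2000-02-19 is a Saturday, so it moves to the next business day, 2000-02-21 (Monday).
Add the 7 calendar-day extension to 2000-02-21: 2000-02-28.
2000-02-28 falls on a Monday, which is a business day, so no adjustment is needed.
The final due date is 2000-02-28.

2000-02-28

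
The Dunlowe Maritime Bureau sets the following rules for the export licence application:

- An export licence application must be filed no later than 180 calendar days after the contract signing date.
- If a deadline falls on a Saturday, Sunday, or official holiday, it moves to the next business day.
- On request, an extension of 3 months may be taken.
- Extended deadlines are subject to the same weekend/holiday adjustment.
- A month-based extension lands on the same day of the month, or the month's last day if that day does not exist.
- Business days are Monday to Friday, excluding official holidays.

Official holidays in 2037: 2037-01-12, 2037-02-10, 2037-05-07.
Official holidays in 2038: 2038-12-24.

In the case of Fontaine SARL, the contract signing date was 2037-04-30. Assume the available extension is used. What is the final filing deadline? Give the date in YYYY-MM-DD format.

2038-01-27

180 calendar days after 2037-04-30 is 2037-10-27.
2037-10-27 falls on a Tuesday, which is a business day, so no adjustment is needed.
The 3 months extension carries 2037-10-27 to 2038-01-27.
Since 2038-01-27 is a Wednesday and not a holiday, the date is unchanged.
Final deadline: 2038-01-27.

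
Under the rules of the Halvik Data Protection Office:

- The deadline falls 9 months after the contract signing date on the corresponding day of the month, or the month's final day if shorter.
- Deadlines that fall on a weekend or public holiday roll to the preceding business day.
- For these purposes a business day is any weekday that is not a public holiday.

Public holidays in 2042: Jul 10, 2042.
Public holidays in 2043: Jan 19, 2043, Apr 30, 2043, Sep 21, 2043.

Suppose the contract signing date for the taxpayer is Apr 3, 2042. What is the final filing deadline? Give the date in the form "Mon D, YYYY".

Jan 2, 2043

Moving 9 months forward from Apr 3, 2042 on the corresponding day gives Jan 3, 2043.
Jan 3, 2043 falls on a Saturday. Rolling to the preceding business day gives Jan 2, 2043, a Friday.
The final due date is Jan 2, 2043.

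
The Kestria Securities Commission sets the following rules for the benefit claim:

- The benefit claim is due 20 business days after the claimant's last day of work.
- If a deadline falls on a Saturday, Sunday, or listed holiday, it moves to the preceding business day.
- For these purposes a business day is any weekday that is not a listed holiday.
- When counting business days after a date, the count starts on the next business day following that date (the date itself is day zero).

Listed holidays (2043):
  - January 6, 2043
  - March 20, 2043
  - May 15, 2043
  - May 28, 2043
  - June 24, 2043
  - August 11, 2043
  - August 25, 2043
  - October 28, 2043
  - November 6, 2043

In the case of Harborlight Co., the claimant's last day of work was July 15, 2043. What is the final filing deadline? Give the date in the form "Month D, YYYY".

20 business days after July 15, 2043, excluding weekends and holidays, is August 13, 2043.
Since August 13, 2043 is a Thursday and not a holiday, the date is unchanged.
The final due date is August 13, 2043.

August 13, 2043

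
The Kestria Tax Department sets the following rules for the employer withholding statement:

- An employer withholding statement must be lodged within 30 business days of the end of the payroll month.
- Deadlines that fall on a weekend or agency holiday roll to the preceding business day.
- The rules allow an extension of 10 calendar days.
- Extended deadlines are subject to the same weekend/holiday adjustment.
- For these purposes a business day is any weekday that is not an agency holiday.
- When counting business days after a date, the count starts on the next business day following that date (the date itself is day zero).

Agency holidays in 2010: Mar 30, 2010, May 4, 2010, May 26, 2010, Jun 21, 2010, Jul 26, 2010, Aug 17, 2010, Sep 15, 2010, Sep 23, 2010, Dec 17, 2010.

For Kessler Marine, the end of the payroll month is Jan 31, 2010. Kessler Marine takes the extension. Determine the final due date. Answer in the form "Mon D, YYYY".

Mar 22, 2010

Starting the day after Jan 31, 2010 and counting 30 business days lands on Mar 12, 2010.
Mar 12, 2010 is a Friday and not a listed holiday, so it stands.
Applying the 10-calendar-day extension: Mar 12, 2010 + 10 days = Mar 22, 2010.
Mar 22, 2010 is a Monday and not a listed holiday, so it stands.
The final due date is Mar 22, 2010.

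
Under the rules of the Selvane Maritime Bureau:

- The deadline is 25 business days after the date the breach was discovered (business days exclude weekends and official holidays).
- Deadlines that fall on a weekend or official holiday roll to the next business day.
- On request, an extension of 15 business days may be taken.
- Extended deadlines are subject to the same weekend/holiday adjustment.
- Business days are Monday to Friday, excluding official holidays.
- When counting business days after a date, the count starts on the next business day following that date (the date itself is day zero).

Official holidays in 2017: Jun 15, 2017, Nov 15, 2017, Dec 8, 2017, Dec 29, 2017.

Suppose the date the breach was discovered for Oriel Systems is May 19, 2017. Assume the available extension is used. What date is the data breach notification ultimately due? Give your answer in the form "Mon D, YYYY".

Counting 25 business days after May 19, 2017 (skipping weekends and listed holidays) reaches Jun 26, 2017.
Jun 26, 2017 falls on a Monday, which is a business day, so no adjustment is needed.
The 15-business-day extension runs from Jun 26, 2017 to Jul 17, 2017.
Jul 17, 2017 is a Monday and not a listed holiday, so it stands.
The final due date is Jul 17, 2017.

Jul 17, 2017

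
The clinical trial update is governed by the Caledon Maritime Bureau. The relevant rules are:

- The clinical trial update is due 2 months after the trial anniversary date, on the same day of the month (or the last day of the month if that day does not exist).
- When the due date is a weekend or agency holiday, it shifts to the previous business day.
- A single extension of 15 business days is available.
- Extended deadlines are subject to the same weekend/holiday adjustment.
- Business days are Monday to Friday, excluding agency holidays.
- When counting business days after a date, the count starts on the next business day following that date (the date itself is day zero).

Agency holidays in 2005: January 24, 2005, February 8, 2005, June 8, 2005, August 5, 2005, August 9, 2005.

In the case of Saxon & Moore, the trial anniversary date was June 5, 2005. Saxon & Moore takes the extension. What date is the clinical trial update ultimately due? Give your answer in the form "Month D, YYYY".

Moving 2 months forward from June 5, 2005 on the corresponding day gives August 5, 2005.
August 5, 2005 falls on a listed holiday. Rolling to the preceding business day gives August 4, 2005, a Thursday.
Counting 15 further business days from August 4, 2005 reaches August 29, 2005.
August 29, 2005 is a Monday and not a listed holiday, so it stands.
The final due date is August 29, 2005.

August 29, 2005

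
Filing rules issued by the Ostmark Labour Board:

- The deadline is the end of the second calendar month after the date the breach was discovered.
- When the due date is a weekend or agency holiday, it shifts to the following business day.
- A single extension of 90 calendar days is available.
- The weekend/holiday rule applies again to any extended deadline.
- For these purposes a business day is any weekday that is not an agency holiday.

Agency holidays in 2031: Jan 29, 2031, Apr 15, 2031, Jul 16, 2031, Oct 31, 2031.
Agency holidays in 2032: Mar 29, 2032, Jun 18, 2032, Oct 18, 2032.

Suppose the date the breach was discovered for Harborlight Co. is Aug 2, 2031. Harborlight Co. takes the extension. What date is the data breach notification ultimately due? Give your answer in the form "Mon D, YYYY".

Feb 2, 2032

2 months after Aug 2, 2031 falls in October 2031; the last day of that month is Oct 31, 2031.
Oct 31, 2031 is a listed holiday, so it moves to the next business day, Nov 3, 2031 (Monday).
Add the 90 calendar-day extension to Nov 3, 2031: Feb 1, 2032.
Because Feb 1, 2032 is a Sunday, the deadline becomes Feb 2, 2032 (Monday).
Final deadline: Feb 2, 2032.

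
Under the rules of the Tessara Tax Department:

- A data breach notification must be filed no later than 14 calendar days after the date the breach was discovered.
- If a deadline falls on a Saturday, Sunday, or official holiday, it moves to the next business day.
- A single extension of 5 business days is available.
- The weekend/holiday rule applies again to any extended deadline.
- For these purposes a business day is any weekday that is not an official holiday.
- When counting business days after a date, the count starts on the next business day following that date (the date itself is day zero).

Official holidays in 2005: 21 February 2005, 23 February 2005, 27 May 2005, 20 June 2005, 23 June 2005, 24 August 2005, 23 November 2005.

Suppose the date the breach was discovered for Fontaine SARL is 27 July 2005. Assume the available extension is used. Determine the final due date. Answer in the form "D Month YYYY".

Adding 14 calendar days to 27 July 2005 gives 10 August 2005.
10 August 2005 (Wednesday) is already a business day.
Applying the 5-business-day extension: 5 business days after 10 August 2005 is 17 August 2005.
17 August 2005 falls on a Wednesday, which is a business day, so no adjustment is needed.
So the filing is due 17 August 2005.

17 August 2005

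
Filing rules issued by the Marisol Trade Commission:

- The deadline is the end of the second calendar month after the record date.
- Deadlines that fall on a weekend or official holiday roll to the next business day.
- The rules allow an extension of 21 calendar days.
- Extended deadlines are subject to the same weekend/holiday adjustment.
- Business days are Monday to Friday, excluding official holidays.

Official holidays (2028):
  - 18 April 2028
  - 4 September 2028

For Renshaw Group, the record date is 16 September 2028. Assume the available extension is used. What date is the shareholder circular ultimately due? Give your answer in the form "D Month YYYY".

21 December 2028

2 months after 16 September 2028 falls in November 2028; the last day of that month is 30 November 2028.
30 November 2028 is a Thursday and not a listed holiday, so it stands.
With the 21-day extension, 30 November 2028 becomes 21 December 2028.
Since 21 December 2028 is a Thursday and not a holiday, the date is unchanged.
The final due date is 21 December 2028.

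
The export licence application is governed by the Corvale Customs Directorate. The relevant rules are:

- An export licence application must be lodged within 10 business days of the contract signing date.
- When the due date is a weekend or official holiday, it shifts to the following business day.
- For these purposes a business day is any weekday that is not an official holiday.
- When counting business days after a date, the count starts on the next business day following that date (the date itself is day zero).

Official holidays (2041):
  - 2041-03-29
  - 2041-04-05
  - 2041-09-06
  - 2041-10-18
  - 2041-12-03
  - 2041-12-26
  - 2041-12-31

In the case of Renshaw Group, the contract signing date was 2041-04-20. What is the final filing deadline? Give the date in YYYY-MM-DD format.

2041-05-03

Starting the day after 2041-04-20 and counting 10 business days lands on 2041-05-03.
2041-05-03 (Friday) is already a business day.
Final deadline: 2041-05-03.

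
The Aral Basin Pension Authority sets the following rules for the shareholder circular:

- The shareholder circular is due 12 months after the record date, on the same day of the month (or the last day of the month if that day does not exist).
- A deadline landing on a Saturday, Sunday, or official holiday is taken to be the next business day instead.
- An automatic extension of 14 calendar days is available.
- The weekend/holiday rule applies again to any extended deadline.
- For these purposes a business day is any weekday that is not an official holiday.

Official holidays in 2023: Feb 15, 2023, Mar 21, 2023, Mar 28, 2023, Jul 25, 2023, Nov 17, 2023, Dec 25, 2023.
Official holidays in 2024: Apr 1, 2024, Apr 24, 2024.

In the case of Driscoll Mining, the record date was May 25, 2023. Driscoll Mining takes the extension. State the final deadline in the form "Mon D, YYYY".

Jun 10, 2024

12 months after May 25, 2023, on the same day of the month, is May 25, 2024.
May 25, 2024 is a Saturday, so it moves to the next business day, May 27, 2024 (Monday).
With the 14-day extension, May 27, 2024 becomes Jun 10, 2024.
Jun 10, 2024 falls on a Monday, which is a business day, so no adjustment is needed.
The final due date is Jun 10, 2024.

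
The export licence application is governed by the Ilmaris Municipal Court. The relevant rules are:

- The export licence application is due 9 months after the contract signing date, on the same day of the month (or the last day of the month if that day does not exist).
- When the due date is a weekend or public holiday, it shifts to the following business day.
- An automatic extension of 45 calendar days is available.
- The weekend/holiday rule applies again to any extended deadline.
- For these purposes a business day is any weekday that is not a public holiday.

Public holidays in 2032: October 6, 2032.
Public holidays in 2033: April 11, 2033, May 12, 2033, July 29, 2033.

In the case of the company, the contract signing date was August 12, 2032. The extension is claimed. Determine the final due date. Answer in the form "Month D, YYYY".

9 months from August 12, 2032 is May 12, 2033.
May 12, 2033 falls on a listed holiday. Rolling to the next business day gives May 13, 2033, a Friday.
Applying the 45-calendar-day extension: May 13, 2033 + 45 days = June 27, 2033.
June 27, 2033 is a Monday and not a listed holiday, so it stands.
Final deadline: June 27, 2033.

June 27, 2033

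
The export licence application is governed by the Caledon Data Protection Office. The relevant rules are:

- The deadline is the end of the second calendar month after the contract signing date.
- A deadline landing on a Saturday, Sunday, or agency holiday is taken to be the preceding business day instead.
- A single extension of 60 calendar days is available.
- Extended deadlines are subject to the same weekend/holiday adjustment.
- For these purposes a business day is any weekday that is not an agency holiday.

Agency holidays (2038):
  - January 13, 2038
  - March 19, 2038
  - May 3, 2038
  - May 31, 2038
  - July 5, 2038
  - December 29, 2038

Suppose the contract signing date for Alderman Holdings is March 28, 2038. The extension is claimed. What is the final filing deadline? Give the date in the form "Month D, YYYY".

The second month after March 28, 2038 is May 2038, whose last day is May 31, 2038.
May 31, 2038 falls on a listed holiday. Rolling to the preceding business day gives May 28, 2038, a Friday.
With the 60-day extension, May 28, 2038 becomes July 27, 2038.
Since July 27, 2038 is a Tuesday and not a holiday, the date is unchanged.
The final due date is July 27, 2038.

July 27, 2038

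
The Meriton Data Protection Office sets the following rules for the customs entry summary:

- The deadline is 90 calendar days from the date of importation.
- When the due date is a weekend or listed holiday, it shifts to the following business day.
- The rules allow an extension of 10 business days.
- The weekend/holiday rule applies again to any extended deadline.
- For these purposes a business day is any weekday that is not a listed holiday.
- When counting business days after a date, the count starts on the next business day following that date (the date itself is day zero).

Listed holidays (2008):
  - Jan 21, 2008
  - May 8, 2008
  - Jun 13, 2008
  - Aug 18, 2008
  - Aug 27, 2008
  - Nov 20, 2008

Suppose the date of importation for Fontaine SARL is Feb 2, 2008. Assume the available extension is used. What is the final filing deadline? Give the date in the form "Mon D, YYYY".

Adding 90 calendar days to Feb 2, 2008 gives May 2, 2008.
May 2, 2008 falls on a Friday, which is a business day, so no adjustment is needed.
Counting 10 further business days from May 2, 2008 reaches May 19, 2008.
May 19, 2008 (Monday) is already a business day.
The final due date is May 19, 2008.

May 19, 2008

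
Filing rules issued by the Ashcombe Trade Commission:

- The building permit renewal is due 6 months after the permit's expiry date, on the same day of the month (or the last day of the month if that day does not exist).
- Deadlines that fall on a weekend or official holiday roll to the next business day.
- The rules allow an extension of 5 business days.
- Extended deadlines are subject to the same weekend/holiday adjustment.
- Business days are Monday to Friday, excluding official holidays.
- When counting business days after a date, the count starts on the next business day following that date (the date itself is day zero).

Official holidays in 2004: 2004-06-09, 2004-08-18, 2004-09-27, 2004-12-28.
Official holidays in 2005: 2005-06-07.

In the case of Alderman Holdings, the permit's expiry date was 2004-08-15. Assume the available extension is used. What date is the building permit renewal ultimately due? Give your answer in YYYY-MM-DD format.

2005-02-22

6 months after 2004-08-15, on the same day of the month, is 2005-02-15.
2005-02-15 (Tuesday) is already a business day.
Applying the 5-business-day extension: 5 business days after 2005-02-15 is 2005-02-22.
2005-02-22 falls on a Tuesday, which is a business day, so no adjustment is needed.
So the filing is due 2005-02-22.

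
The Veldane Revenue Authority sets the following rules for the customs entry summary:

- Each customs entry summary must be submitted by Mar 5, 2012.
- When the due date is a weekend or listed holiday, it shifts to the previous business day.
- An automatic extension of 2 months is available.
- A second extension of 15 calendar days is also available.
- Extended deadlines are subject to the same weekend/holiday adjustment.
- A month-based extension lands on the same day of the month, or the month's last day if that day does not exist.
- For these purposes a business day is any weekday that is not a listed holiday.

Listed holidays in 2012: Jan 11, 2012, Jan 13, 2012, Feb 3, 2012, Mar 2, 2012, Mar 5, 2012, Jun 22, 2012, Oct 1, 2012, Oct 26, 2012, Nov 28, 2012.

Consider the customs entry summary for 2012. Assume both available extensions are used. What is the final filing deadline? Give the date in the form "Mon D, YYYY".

The statutory due date is Mar 5, 2012.
Mar 5, 2012 falls on a listed holiday. Rolling to the preceding business day gives Mar 1, 2012, a Thursday.
Add 2 months to Mar 1, 2012: May 1, 2012.
May 1, 2012 (Tuesday) is already a business day.
With the 15-day extension, May 1, 2012 becomes May 16, 2012.
May 16, 2012 (Wednesday) is already a business day.
So the filing is due May 16, 2012.

May 16, 2012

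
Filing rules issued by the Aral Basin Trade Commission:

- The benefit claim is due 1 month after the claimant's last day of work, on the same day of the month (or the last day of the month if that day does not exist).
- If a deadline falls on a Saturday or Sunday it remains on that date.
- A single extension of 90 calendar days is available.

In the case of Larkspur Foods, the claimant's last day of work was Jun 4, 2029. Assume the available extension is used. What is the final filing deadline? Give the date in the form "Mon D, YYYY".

Oct 2, 2029

1 month after Jun 4, 2029, on the same day of the month, is Jul 4, 2029.
No adjustment is made for weekends or holidays, so Jul 4, 2029 stands.
Applying the 90-calendar-day extension: Jul 4, 2029 + 90 days = Oct 2, 2029.
Oct 2, 2029 falls on a Tuesday. The rules make no weekend/holiday allowance, so it remains Oct 2, 2029.
Final deadline: Oct 2, 2029.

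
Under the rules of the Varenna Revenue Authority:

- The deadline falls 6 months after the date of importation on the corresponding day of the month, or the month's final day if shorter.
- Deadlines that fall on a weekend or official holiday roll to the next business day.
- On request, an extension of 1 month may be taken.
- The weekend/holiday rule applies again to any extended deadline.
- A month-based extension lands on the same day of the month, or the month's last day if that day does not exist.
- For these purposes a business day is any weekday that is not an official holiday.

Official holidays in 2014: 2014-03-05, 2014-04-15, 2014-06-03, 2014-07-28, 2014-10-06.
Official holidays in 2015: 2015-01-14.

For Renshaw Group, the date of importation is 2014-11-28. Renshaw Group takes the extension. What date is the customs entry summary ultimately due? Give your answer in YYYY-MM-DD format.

Moving 6 months forward from 2014-11-28 on the corresponding day gives 2015-05-28.
Since 2015-05-28 is a Thursday and not a holiday, the date is unchanged.
Add 1 month to 2015-05-28: 2015-06-28.
Because 2015-06-28 is a Sunday, the deadline becomes 2015-06-29 (Monday).
Final deadline: 2015-06-29.

2015-06-29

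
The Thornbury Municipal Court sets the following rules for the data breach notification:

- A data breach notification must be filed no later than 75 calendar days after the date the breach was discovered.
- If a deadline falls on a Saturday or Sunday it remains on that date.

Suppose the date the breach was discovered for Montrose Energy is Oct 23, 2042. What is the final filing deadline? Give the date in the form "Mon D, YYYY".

75 calendar days after Oct 23, 2042 is Jan 6, 2043.
No adjustment is made for weekends or holidays, so Jan 6, 2043 stands.
So the filing is due Jan 6, 2043.

Jan 6, 2043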